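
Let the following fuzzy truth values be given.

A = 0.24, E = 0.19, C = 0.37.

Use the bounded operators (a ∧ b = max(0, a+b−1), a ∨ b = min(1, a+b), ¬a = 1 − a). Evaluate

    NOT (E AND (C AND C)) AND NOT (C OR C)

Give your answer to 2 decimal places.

0.26

C AND C = max(0, a+b−1) on (0.37, 0.37) = 0.00
E AND (C AND C) = max(0, a+b−1) on (0.19, 0.00) = 0.00
NOT (E AND (C AND C)) = 1 − 0.00 = 1.00
C OR C = min(1, a+b) on (0.37, 0.37) = 0.74
NOT (C OR C) = 1 − 0.74 = 0.26
NOT (E AND (C AND C)) AND NOT (C OR C) = max(0, a+b−1) on (1.00, 0.26) = 0.26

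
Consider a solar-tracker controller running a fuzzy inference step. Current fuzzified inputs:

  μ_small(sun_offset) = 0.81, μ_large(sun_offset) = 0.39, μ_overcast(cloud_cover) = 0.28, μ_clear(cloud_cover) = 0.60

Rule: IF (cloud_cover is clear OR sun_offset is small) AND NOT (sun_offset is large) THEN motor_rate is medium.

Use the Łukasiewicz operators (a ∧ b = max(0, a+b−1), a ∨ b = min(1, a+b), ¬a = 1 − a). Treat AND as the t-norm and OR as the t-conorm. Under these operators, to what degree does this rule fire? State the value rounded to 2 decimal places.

firing strength: (clear=0.60 OR small=0.81) = 1.00; AND[max(0, a+b−1)] with ¬large=1−0.39=0.61 → w = 0.61

0.61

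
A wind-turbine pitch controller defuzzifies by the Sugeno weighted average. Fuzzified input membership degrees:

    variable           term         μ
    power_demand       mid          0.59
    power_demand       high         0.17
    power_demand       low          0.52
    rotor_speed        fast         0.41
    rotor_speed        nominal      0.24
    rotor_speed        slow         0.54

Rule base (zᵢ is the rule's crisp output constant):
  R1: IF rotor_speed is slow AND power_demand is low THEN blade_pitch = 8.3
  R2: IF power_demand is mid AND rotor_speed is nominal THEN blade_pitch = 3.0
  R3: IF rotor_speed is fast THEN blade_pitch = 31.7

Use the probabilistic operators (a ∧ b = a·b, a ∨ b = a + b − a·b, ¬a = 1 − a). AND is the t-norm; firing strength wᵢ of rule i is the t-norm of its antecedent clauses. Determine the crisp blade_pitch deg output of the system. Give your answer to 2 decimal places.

R1 (z=8.3): slow=0.54, low=0.52; AND[a·b] → w = 0.2808
R2 (z=3.0): mid=0.59, nominal=0.24; AND[a·b] → w = 0.1416
R3 (z=31.7): fast=0.41 → w = 0.4100
Weighted average = (0.2808·8.3 + 0.1416·3.0 + 0.4100·31.7) / (0.2808 + 0.1416 + 0.4100)
  = 15.7524 / 0.8324 = 18.92

18.92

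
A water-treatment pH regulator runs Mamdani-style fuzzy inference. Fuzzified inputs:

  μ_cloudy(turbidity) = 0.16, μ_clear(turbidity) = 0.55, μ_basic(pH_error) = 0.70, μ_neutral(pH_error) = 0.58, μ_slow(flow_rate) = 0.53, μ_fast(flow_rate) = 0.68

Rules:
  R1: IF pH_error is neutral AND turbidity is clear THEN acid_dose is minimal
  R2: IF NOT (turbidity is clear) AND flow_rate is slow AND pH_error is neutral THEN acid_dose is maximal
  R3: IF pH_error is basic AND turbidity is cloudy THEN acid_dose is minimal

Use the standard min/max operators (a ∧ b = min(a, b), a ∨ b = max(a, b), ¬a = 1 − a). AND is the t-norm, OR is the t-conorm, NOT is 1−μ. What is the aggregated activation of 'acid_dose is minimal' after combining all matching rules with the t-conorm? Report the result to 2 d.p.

R1: neutral=0.58, clear=0.55; AND[min(a, b)] → w = 0.55
R2: ¬clear=1−0.55=0.45, slow=0.53, neutral=0.58; AND[min(a, b)] → w = 0.45
R3: basic=0.70, cloudy=0.16; AND[min(a, b)] → w = 0.16
Rules with consequent 'minimal': {R1, R3} → strengths 0.55, 0.16
Aggregate via t-conorm [max(a, b)]: 0.55

0.55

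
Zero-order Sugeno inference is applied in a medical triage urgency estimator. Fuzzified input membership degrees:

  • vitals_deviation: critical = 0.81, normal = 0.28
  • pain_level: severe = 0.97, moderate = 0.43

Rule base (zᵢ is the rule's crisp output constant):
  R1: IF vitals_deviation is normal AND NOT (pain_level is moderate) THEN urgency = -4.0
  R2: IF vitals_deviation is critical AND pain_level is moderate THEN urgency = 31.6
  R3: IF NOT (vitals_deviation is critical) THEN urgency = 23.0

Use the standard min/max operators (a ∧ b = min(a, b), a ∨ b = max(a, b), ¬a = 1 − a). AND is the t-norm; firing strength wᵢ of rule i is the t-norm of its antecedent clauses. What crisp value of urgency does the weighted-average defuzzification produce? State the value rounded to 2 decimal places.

18.71

R1 (z=-4.0): normal=0.28, ¬moderate=1−0.43=0.57; AND[min(a, b)] → w = 0.28
R2 (z=31.6): critical=0.81, moderate=0.43; AND[min(a, b)] → w = 0.43
R3 (z=23.0): ¬critical=1−0.81=0.19 → w = 0.19
Weighted average = (0.28·-4.0 + 0.43·31.6 + 0.19·23.0) / (0.28 + 0.43 + 0.19)
  = 16.8380 / 0.9000 = 18.71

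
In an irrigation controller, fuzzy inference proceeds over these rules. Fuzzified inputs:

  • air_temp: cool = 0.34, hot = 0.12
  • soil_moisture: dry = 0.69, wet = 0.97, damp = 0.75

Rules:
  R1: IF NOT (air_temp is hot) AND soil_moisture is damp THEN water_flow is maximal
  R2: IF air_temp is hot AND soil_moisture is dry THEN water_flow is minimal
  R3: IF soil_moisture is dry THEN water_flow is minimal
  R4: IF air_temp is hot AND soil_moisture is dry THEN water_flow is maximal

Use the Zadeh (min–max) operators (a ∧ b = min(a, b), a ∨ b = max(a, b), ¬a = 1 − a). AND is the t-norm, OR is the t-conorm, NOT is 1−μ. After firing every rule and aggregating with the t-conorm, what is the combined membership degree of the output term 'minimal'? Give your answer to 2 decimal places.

R1: ¬hot=1−0.12=0.88, damp=0.75; AND[min(a, b)] → w = 0.75
R2: hot=0.12, dry=0.69; AND[min(a, b)] → w = 0.12
R3: dry=0.69 → w = 0.69
R4: hot=0.12, dry=0.69; AND[min(a, b)] → w = 0.12
Rules with consequent 'minimal': {R2, R3} → strengths 0.12, 0.69
Aggregate via t-conorm [max(a, b)]: 0.69

0.69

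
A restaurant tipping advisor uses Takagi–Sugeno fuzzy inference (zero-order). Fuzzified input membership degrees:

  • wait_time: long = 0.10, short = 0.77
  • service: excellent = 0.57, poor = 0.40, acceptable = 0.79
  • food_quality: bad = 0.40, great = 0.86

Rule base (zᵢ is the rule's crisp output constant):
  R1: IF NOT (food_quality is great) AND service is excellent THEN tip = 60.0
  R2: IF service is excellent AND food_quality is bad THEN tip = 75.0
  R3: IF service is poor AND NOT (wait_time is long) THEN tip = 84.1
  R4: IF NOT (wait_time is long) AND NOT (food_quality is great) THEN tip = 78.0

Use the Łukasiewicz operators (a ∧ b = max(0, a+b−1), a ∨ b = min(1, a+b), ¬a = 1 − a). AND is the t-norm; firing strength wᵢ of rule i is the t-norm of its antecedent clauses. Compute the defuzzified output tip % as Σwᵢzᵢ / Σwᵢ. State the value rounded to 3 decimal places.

R1 (z=60.0): ¬great=1−0.86=0.14, excellent=0.57; AND[max(0, a+b−1)] → w = 0.00
R2 (z=75.0): excellent=0.57, bad=0.40; AND[max(0, a+b−1)] → w = 0.00
R3 (z=84.1): poor=0.40, ¬long=1−0.10=0.90; AND[max(0, a+b−1)] → w = 0.30
R4 (z=78.0): ¬long=1−0.10=0.90, ¬great=1−0.86=0.14; AND[max(0, a+b−1)] → w = 0.04
Weighted average = (0.00·60.0 + 0.00·75.0 + 0.30·84.1 + 0.04·78.0) / (0.00 + 0.00 + 0.30 + 0.04)
  = 28.3500 / 0.3400 = 83.382

83.382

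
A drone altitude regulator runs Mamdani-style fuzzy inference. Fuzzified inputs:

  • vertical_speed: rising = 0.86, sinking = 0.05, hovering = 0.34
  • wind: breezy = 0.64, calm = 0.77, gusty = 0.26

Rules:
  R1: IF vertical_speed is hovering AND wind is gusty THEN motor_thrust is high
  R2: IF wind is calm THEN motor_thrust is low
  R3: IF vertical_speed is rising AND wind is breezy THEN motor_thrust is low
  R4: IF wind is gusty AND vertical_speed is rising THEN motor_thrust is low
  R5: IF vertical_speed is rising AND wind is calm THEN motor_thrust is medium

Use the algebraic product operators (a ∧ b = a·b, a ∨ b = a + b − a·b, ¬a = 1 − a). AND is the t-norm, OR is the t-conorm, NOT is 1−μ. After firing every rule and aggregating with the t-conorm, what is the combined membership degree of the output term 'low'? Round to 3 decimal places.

0.920

R1: hovering=0.34, gusty=0.26; AND[a·b] → w = 0.0884
R2: calm=0.77 → w = 0.7700
R3: rising=0.86, breezy=0.64; AND[a·b] → w = 0.5504
R4: gusty=0.26, rising=0.86; AND[a·b] → w = 0.2236
R5: rising=0.86, calm=0.77; AND[a·b] → w = 0.6622
Rules with consequent 'low': {R2, R3, R4} → strengths 0.7700, 0.5504, 0.2236
Aggregate via t-conorm [a + b − a·b]: 0.9197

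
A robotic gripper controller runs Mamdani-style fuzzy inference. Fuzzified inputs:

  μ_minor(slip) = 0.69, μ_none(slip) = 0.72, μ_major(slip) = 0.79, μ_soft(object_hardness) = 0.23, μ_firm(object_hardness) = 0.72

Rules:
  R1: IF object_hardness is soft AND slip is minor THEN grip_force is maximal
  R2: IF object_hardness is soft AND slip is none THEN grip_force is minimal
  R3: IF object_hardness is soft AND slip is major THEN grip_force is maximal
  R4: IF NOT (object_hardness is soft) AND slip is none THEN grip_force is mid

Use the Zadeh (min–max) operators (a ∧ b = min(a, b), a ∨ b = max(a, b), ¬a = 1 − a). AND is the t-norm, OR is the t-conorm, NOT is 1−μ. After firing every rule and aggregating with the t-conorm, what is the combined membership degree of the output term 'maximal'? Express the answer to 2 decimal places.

R1: soft=0.23, minor=0.69; AND[min(a, b)] → w = 0.23
R2: soft=0.23, none=0.72; AND[min(a, b)] → w = 0.23
R3: soft=0.23, major=0.79; AND[min(a, b)] → w = 0.23
R4: ¬soft=1−0.23=0.77, none=0.72; AND[min(a, b)] → w = 0.72
Rules with consequent 'maximal': {R1, R3} → strengths 0.23, 0.23
Aggregate via t-conorm [max(a, b)]: 0.23

0.23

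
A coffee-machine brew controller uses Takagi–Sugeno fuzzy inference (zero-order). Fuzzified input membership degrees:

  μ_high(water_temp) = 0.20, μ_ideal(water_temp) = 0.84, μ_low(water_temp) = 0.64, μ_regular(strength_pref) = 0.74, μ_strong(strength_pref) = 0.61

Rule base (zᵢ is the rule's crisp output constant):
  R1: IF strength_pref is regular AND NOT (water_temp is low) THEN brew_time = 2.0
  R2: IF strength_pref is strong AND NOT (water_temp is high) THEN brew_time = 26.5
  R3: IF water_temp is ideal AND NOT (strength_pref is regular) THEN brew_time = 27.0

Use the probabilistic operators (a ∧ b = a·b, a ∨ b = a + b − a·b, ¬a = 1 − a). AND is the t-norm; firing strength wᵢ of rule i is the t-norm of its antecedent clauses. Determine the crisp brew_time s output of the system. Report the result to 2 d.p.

19.90

R1 (z=2.0): regular=0.74, ¬low=1−0.64=0.36; AND[a·b] → w = 0.2664
R2 (z=26.5): strong=0.61, ¬high=1−0.20=0.80; AND[a·b] → w = 0.4880
R3 (z=27.0): ideal=0.84, ¬regular=1−0.74=0.26; AND[a·b] → w = 0.2184
Weighted average = (0.2664·2.0 + 0.4880·26.5 + 0.2184·27.0) / (0.2664 + 0.4880 + 0.2184)
  = 19.3616 / 0.9728 = 19.90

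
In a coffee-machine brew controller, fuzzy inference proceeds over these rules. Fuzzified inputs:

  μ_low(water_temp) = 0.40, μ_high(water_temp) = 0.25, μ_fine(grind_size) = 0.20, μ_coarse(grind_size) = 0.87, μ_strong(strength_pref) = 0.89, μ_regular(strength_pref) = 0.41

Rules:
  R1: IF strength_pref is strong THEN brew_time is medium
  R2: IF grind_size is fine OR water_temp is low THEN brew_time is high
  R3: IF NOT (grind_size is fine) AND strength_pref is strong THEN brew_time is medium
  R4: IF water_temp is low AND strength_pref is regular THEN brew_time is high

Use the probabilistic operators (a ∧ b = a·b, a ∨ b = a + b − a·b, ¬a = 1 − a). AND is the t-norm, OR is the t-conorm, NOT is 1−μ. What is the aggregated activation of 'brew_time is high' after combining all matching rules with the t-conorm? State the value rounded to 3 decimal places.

R1: strong=0.89 → w = 0.8900
R2: fine=0.20, low=0.40; OR[a + b − a·b] → w = 0.5200
R3: ¬fine=1−0.20=0.80, strong=0.89; AND[a·b] → w = 0.7120
R4: low=0.40, regular=0.41; AND[a·b] → w = 0.1640
Rules with consequent 'high': {R2, R4} → strengths 0.5200, 0.1640
Aggregate via t-conorm [a + b − a·b]: 0.5987

0.599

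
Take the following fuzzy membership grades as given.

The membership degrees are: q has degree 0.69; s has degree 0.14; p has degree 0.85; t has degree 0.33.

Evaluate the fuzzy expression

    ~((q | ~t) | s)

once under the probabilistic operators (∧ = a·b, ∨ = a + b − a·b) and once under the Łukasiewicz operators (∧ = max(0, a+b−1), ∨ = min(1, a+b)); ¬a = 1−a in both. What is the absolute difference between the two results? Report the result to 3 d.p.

Under probabilistic:
  ~t = 1 − 0.3300 = 0.6700
  q | ~t = a + b − a·b on (0.6900, 0.6700) = 0.8977
  (q | ~t) | s = a + b − a·b on (0.8977, 0.1400) = 0.9120
  ~((q | ~t) | s) = 1 − 0.9120 = 0.0880
  → value = 0.0880
Under Łukasiewicz:
  ~t = 1 − 0.33 = 0.67
  q | ~t = min(1, a+b) on (0.69, 0.67) = 1.00
  (q | ~t) | s = min(1, a+b) on (1.00, 0.14) = 1.00
  ~((q | ~t) | s) = 1 − 1.00 = 0.00
  → value = 0.0000
|0.0880 − 0.0000| = 0.088

0.088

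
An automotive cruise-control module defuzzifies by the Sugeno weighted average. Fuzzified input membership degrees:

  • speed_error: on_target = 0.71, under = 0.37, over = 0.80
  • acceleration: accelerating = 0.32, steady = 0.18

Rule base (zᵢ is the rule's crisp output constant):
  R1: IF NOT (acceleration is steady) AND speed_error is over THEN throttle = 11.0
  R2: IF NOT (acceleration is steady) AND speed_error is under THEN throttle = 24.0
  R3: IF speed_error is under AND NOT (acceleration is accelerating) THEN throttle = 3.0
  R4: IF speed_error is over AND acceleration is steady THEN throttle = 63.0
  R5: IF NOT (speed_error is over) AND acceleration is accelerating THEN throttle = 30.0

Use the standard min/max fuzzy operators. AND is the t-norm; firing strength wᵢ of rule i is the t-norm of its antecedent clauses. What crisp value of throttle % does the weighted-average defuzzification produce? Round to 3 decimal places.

18.818

R1 (z=11.0): ¬steady=1−0.18=0.82, over=0.80; AND[min(a, b)] → w = 0.80
R2 (z=24.0): ¬steady=1−0.18=0.82, under=0.37; AND[min(a, b)] → w = 0.37
R3 (z=3.0): under=0.37, ¬accelerating=1−0.32=0.68; AND[min(a, b)] → w = 0.37
R4 (z=63.0): over=0.80, steady=0.18; AND[min(a, b)] → w = 0.18
R5 (z=30.0): ¬over=1−0.80=0.20, accelerating=0.32; AND[min(a, b)] → w = 0.20
Weighted average = (0.80·11.0 + 0.37·24.0 + 0.37·3.0 + 0.18·63.0 + 0.20·30.0) / (0.80 + 0.37 + 0.37 + 0.18 + 0.20)
  = 36.1300 / 1.9200 = 18.818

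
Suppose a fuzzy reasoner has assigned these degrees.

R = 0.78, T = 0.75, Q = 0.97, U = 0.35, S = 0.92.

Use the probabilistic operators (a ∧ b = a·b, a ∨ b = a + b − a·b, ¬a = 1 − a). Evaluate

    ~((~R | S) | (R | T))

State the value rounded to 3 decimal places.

~R = 1 − 0.7800 = 0.2200
~R | S = a + b − a·b on (0.2200, 0.9200) = 0.9376
R | T = a + b − a·b on (0.7800, 0.7500) = 0.9450
(~R | S) | (R | T) = a + b − a·b on (0.9376, 0.9450) = 0.9966
~((~R | S) | (R | T)) = 1 − 0.9966 = 0.0034

0.003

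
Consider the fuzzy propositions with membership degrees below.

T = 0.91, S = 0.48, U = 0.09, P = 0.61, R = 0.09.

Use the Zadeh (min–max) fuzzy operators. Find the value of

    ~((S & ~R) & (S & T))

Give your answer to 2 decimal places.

0.52

~R = 1 − 0.09 = 0.91
S & ~R = min(a, b) on (0.48, 0.91) = 0.48
S & T = min(a, b) on (0.48, 0.91) = 0.48
(S & ~R) & (S & T) = min(a, b) on (0.48, 0.48) = 0.48
~((S & ~R) & (S & T)) = 1 − 0.48 = 0.52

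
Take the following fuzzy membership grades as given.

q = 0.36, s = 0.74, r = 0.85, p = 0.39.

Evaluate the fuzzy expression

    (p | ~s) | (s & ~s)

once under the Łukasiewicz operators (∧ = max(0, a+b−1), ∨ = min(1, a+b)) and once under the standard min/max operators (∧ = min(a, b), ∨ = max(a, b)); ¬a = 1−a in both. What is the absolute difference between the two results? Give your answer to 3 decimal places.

Under Łukasiewicz:
  ~s = 1 − 0.74 = 0.26
  p | ~s = min(1, a+b) on (0.39, 0.26) = 0.65
  ~s = 1 − 0.74 = 0.26
  s & ~s = max(0, a+b−1) on (0.74, 0.26) = 0.00
  (p | ~s) | (s & ~s) = min(1, a+b) on (0.65, 0.00) = 0.65
  → value = 0.6500
Under standard min/max:
  ~s = 1 − 0.74 = 0.26
  p | ~s = max(a, b) on (0.39, 0.26) = 0.39
  ~s = 1 − 0.74 = 0.26
  s & ~s = min(a, b) on (0.74, 0.26) = 0.26
  (p | ~s) | (s & ~s) = max(a, b) on (0.39, 0.26) = 0.39
  → value = 0.3900
|0.6500 − 0.3900| = 0.260

0.260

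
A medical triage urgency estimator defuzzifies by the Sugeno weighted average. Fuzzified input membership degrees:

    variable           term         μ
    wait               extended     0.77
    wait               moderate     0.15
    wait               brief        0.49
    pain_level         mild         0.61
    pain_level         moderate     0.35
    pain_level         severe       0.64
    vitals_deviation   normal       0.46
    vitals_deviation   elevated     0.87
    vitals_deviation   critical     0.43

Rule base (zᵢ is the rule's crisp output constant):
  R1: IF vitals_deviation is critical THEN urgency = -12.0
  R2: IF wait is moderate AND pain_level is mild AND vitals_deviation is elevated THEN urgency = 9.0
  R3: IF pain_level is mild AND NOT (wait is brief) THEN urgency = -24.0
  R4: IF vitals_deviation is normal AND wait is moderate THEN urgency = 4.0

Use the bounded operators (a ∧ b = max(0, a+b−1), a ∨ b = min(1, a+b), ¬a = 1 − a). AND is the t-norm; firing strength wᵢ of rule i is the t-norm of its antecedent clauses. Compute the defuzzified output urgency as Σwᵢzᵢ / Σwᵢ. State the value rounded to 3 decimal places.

R1 (z=-12.0): critical=0.43 → w = 0.43
R2 (z=9.0): moderate=0.15, mild=0.61, elevated=0.87; AND[max(0, a+b−1)] → w = 0.00
R3 (z=-24.0): mild=0.61, ¬brief=1−0.49=0.51; AND[max(0, a+b−1)] → w = 0.12
R4 (z=4.0): normal=0.46, moderate=0.15; AND[max(0, a+b−1)] → w = 0.00
Weighted average = (0.43·-12.0 + 0.00·9.0 + 0.12·-24.0 + 0.00·4.0) / (0.43 + 0.00 + 0.12 + 0.00)
  = -8.0400 / 0.5500 = -14.618

-14.618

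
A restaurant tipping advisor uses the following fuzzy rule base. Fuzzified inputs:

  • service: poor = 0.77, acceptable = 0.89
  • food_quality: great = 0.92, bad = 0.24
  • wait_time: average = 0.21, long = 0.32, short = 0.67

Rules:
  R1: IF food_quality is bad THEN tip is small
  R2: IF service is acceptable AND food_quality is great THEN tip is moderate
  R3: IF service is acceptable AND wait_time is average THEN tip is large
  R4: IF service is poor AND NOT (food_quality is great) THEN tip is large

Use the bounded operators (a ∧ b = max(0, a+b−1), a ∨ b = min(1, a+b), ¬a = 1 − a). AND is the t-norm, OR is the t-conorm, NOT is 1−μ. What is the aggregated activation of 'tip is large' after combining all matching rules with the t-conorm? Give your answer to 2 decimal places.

R1: bad=0.24 → w = 0.24
R2: acceptable=0.89, great=0.92; AND[max(0, a+b−1)] → w = 0.81
R3: acceptable=0.89, average=0.21; AND[max(0, a+b−1)] → w = 0.10
R4: poor=0.77, ¬great=1−0.92=0.08; AND[max(0, a+b−1)] → w = 0.00
Rules with consequent 'large': {R3, R4} → strengths 0.10, 0.00
Aggregate via t-conorm [min(1, a+b)]: 0.10

0.10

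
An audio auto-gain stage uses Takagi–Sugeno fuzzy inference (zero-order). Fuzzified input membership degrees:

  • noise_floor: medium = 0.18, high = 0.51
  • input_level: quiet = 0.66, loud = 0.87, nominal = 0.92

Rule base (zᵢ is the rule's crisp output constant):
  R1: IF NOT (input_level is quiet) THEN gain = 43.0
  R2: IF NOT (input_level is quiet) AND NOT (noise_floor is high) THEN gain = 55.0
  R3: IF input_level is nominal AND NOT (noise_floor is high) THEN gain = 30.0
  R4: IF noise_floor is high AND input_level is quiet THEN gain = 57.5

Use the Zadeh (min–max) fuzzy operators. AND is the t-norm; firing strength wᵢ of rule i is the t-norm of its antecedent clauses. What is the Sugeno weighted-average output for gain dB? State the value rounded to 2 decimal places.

46.04

R1 (z=43.0): ¬quiet=1−0.66=0.34 → w = 0.34
R2 (z=55.0): ¬quiet=1−0.66=0.34, ¬high=1−0.51=0.49; AND[min(a, b)] → w = 0.34
R3 (z=30.0): nominal=0.92, ¬high=1−0.51=0.49; AND[min(a, b)] → w = 0.49
R4 (z=57.5): high=0.51, quiet=0.66; AND[min(a, b)] → w = 0.51
Weighted average = (0.34·43.0 + 0.34·55.0 + 0.49·30.0 + 0.51·57.5) / (0.34 + 0.34 + 0.49 + 0.51)
  = 77.3450 / 1.6800 = 46.04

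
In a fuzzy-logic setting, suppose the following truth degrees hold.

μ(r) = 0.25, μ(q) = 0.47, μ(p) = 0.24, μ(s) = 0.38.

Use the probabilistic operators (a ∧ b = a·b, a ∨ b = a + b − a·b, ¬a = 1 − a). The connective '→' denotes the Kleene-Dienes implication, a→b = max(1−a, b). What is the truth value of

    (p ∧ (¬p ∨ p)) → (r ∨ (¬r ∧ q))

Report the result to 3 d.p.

0.804

¬p = 1 − 0.2400 = 0.7600
¬p ∨ p = a + b − a·b on (0.7600, 0.2400) = 0.8176
p ∧ (¬p ∨ p) = a·b on (0.2400, 0.8176) = 0.1962
¬r = 1 − 0.2500 = 0.7500
¬r ∧ q = a·b on (0.7500, 0.4700) = 0.3525
r ∨ (¬r ∧ q) = a + b − a·b on (0.2500, 0.3525) = 0.5144
(p ∧ (¬p ∨ p)) → (r ∨ (¬r ∧ q))  [Kleene-Dienes: max(1−a, b)] with a=0.1962, b=0.5144 → 0.8038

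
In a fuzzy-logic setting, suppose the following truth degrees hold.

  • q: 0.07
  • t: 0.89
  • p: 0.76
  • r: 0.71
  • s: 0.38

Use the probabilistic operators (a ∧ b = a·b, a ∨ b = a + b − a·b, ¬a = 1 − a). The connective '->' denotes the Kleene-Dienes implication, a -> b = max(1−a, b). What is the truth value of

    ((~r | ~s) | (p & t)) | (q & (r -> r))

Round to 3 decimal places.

0.917

~r = 1 − 0.7100 = 0.2900
~s = 1 − 0.3800 = 0.6200
~r | ~s = a + b − a·b on (0.2900, 0.6200) = 0.7302
p & t = a·b on (0.7600, 0.8900) = 0.6764
(~r | ~s) | (p & t) = a + b − a·b on (0.7302, 0.6764) = 0.9127
r -> r  [Kleene-Dienes: max(1−a, b)] with a=0.7100, b=0.7100 → 0.7100
q & (r -> r) = a·b on (0.0700, 0.7100) = 0.0497
((~r | ~s) | (p & t)) | (q & (r -> r)) = a + b − a·b on (0.9127, 0.0497) = 0.9170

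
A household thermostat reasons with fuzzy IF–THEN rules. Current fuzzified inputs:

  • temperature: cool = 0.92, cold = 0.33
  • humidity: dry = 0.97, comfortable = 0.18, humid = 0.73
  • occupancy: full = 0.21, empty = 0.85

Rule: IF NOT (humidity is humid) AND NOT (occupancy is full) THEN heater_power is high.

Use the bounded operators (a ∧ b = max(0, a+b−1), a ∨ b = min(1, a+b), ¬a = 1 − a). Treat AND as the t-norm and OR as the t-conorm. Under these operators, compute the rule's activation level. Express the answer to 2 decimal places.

0.06

firing strength: ¬humid=1−0.73=0.27, ¬full=1−0.21=0.79; AND[max(0, a+b−1)] → w = 0.06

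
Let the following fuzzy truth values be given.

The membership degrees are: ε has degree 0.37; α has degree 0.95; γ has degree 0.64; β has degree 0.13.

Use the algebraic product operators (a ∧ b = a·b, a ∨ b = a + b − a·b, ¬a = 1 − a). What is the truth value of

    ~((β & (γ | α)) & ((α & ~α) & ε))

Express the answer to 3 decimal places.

γ | α = a + b − a·b on (0.6400, 0.9500) = 0.9820
β & (γ | α) = a·b on (0.1300, 0.9820) = 0.1277
~α = 1 − 0.9500 = 0.0500
α & ~α = a·b on (0.9500, 0.0500) = 0.0475
(α & ~α) & ε = a·b on (0.0475, 0.3700) = 0.0176
(β & (γ | α)) & ((α & ~α) & ε) = a·b on (0.1277, 0.0176) = 0.0022
~((β & (γ | α)) & ((α & ~α) & ε)) = 1 − 0.0022 = 0.9978

0.998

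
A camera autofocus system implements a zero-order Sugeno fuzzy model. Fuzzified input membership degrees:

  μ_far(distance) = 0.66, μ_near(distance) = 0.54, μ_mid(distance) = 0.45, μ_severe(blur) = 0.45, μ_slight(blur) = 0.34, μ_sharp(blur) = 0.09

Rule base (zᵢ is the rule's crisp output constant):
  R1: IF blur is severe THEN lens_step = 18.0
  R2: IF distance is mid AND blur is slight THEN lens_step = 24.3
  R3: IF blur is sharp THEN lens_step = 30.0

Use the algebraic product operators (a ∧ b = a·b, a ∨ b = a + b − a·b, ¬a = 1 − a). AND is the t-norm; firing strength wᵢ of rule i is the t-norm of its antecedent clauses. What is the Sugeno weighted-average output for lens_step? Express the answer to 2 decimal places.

R1 (z=18.0): severe=0.45 → w = 0.4500
R2 (z=24.3): mid=0.45, slight=0.34; AND[a·b] → w = 0.1530
R3 (z=30.0): sharp=0.09 → w = 0.0900
Weighted average = (0.4500·18.0 + 0.1530·24.3 + 0.0900·30.0) / (0.4500 + 0.1530 + 0.0900)
  = 14.5179 / 0.6930 = 20.95

20.95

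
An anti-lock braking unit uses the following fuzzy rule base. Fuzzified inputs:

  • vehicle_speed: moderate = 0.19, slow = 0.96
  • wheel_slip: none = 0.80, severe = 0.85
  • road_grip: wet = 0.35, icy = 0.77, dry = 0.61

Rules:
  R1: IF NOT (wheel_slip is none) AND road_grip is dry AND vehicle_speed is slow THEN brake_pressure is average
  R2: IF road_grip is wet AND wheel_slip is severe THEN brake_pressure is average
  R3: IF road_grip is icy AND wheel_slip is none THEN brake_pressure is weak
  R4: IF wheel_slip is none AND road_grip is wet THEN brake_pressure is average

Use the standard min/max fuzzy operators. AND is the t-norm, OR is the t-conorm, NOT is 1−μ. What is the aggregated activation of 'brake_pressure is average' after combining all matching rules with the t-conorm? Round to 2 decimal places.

R1: ¬none=1−0.80=0.20, dry=0.61, slow=0.96; AND[min(a, b)] → w = 0.20
R2: wet=0.35, severe=0.85; AND[min(a, b)] → w = 0.35
R3: icy=0.77, none=0.80; AND[min(a, b)] → w = 0.77
R4: none=0.80, wet=0.35; AND[min(a, b)] → w = 0.35
Rules with consequent 'average': {R1, R2, R4} → strengths 0.20, 0.35, 0.35
Aggregate via t-conorm [max(a, b)]: 0.35

0.35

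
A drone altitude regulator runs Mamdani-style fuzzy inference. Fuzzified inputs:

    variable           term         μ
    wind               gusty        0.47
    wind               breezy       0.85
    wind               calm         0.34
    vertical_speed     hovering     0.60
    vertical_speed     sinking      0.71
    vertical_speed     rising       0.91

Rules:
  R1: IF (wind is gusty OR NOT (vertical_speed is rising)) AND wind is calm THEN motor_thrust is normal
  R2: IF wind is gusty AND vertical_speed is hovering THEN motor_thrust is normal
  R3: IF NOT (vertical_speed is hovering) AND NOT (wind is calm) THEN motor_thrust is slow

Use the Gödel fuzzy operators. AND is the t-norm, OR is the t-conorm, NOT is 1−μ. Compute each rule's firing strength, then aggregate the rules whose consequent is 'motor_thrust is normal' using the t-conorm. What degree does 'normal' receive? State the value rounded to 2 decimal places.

R1: (gusty=0.47 OR ¬rising=1−0.91=0.09) = 0.47; AND[min(a, b)] with calm=0.34 → w = 0.34
R2: gusty=0.47, hovering=0.60; AND[min(a, b)] → w = 0.47
R3: ¬hovering=1−0.60=0.40, ¬calm=1−0.34=0.66; AND[min(a, b)] → w = 0.40
Rules with consequent 'normal': {R1, R2} → strengths 0.34, 0.47
Aggregate via t-conorm [max(a, b)]: 0.47

0.47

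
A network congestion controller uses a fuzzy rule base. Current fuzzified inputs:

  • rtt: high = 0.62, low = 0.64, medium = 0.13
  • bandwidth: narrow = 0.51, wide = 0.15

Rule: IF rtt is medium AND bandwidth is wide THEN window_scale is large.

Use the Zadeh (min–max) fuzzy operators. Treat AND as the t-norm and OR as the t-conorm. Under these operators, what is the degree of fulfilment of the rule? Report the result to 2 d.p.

firing strength: medium=0.13, wide=0.15; AND[min(a, b)] → w = 0.13

0.13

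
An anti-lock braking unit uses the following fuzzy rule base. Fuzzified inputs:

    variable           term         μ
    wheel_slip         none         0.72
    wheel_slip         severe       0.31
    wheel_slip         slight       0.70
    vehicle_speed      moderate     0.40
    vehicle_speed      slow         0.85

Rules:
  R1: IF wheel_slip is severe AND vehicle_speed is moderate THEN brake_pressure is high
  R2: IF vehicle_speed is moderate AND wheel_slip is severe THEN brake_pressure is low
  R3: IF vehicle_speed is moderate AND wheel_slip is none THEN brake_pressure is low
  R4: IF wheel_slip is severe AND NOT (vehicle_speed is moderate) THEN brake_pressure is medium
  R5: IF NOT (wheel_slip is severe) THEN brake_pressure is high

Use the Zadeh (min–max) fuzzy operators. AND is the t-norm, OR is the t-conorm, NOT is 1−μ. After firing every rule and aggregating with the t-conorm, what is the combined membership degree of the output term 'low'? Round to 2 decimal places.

R1: severe=0.31, moderate=0.40; AND[min(a, b)] → w = 0.31
R2: moderate=0.40, severe=0.31; AND[min(a, b)] → w = 0.31
R3: moderate=0.40, none=0.72; AND[min(a, b)] → w = 0.40
R4: severe=0.31, ¬moderate=1−0.40=0.60; AND[min(a, b)] → w = 0.31
R5: ¬severe=1−0.31=0.69 → w = 0.69
Rules with consequent 'low': {R2, R3} → strengths 0.31, 0.40
Aggregate via t-conorm [max(a, b)]: 0.40

0.40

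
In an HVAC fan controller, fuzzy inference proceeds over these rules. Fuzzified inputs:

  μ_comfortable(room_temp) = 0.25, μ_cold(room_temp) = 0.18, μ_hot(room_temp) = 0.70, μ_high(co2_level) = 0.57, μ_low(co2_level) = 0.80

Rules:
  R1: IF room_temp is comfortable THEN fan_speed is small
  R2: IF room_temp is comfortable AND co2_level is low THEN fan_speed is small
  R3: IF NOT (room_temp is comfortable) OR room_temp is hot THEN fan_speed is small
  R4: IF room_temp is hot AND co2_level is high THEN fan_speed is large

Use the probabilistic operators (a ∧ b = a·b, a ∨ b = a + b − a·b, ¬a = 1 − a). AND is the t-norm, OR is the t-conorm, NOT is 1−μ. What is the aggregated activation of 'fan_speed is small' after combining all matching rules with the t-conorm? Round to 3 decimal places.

0.955

R1: comfortable=0.25 → w = 0.2500
R2: comfortable=0.25, low=0.80; AND[a·b] → w = 0.2000
R3: ¬comfortable=1−0.25=0.75, hot=0.70; OR[a + b − a·b] → w = 0.9250
R4: hot=0.70, high=0.57; AND[a·b] → w = 0.3990
Rules with consequent 'small': {R1, R2, R3} → strengths 0.2500, 0.2000, 0.9250
Aggregate via t-conorm [a + b − a·b]: 0.9550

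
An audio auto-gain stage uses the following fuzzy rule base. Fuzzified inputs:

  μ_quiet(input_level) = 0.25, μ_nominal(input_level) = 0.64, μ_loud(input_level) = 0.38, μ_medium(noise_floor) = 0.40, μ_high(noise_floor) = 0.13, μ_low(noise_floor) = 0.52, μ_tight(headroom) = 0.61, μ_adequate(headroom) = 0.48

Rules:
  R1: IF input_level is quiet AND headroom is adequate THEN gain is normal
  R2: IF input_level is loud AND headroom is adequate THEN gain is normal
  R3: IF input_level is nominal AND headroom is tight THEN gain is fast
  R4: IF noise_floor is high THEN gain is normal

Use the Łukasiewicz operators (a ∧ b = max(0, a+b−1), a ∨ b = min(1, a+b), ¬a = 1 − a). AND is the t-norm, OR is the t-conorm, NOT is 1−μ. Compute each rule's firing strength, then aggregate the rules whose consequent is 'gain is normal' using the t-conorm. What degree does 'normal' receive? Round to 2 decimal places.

0.13

R1: quiet=0.25, adequate=0.48; AND[max(0, a+b−1)] → w = 0.00
R2: loud=0.38, adequate=0.48; AND[max(0, a+b−1)] → w = 0.00
R3: nominal=0.64, tight=0.61; AND[max(0, a+b−1)] → w = 0.25
R4: high=0.13 → w = 0.13
Rules with consequent 'normal': {R1, R2, R4} → strengths 0.00, 0.00, 0.13
Aggregate via t-conorm [min(1, a+b)]: 0.13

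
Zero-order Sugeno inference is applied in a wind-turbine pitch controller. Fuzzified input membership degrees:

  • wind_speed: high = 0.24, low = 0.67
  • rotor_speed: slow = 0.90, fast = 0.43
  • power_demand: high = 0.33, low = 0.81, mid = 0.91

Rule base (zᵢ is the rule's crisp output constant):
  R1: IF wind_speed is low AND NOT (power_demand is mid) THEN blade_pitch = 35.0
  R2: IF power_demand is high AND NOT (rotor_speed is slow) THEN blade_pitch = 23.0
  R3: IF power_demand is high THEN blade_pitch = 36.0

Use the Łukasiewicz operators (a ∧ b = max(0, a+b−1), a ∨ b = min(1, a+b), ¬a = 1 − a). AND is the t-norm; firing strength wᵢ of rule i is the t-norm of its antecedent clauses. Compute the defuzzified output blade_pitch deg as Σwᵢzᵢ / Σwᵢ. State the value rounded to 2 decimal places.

36.00

R1 (z=35.0): low=0.67, ¬mid=1−0.91=0.09; AND[max(0, a+b−1)] → w = 0.00
R2 (z=23.0): high=0.33, ¬slow=1−0.90=0.10; AND[max(0, a+b−1)] → w = 0.00
R3 (z=36.0): high=0.33 → w = 0.33
Weighted average = (0.00·35.0 + 0.00·23.0 + 0.33·36.0) / (0.00 + 0.00 + 0.33)
  = 11.8800 / 0.3300 = 36.00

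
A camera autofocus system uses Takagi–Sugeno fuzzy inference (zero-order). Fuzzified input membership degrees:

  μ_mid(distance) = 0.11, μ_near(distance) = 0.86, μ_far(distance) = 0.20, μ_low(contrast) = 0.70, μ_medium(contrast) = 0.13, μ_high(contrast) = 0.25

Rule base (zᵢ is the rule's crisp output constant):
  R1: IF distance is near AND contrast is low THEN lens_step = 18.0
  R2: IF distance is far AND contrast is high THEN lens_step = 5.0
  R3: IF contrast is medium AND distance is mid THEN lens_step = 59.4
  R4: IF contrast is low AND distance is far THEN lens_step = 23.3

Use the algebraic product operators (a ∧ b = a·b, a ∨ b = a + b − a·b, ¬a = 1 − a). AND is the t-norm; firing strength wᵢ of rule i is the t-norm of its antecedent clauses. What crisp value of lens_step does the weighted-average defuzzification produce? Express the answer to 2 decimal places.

R1 (z=18.0): near=0.86, low=0.70; AND[a·b] → w = 0.6020
R2 (z=5.0): far=0.20, high=0.25; AND[a·b] → w = 0.0500
R3 (z=59.4): medium=0.13, mid=0.11; AND[a·b] → w = 0.0143
R4 (z=23.3): low=0.70, far=0.20; AND[a·b] → w = 0.1400
Weighted average = (0.6020·18.0 + 0.0500·5.0 + 0.0143·59.4 + 0.1400·23.3) / (0.6020 + 0.0500 + 0.0143 + 0.1400)
  = 15.1974 / 0.8063 = 18.85

18.85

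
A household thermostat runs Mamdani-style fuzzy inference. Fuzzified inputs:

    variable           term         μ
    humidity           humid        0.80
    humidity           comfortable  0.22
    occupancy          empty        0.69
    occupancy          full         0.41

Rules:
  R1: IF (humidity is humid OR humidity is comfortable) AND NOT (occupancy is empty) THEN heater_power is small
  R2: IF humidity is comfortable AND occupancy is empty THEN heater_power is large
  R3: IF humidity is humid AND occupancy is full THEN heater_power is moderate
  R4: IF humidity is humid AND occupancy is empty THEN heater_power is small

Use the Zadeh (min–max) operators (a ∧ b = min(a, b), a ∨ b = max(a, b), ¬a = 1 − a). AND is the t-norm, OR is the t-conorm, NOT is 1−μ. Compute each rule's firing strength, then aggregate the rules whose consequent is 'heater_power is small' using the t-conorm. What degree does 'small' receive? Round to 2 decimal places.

0.69

R1: (humid=0.80 OR comfortable=0.22) = 0.80; AND[min(a, b)] with ¬empty=1−0.69=0.31 → w = 0.31
R2: comfortable=0.22, empty=0.69; AND[min(a, b)] → w = 0.22
R3: humid=0.80, full=0.41; AND[min(a, b)] → w = 0.41
R4: humid=0.80, empty=0.69; AND[min(a, b)] → w = 0.69
Rules with consequent 'small': {R1, R4} → strengths 0.31, 0.69
Aggregate via t-conorm [max(a, b)]: 0.69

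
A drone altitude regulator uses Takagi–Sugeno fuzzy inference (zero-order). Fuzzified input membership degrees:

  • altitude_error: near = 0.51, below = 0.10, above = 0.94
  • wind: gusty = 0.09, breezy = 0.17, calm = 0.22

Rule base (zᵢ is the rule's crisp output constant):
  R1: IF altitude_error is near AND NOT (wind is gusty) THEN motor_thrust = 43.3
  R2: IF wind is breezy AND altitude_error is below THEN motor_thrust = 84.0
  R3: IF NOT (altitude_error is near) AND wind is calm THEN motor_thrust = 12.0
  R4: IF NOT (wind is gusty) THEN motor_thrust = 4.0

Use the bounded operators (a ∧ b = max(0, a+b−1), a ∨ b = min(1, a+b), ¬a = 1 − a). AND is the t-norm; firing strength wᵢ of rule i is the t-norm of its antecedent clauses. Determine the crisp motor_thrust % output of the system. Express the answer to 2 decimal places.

R1 (z=43.3): near=0.51, ¬gusty=1−0.09=0.91; AND[max(0, a+b−1)] → w = 0.42
R2 (z=84.0): breezy=0.17, below=0.10; AND[max(0, a+b−1)] → w = 0.00
R3 (z=12.0): ¬near=1−0.51=0.49, calm=0.22; AND[max(0, a+b−1)] → w = 0.00
R4 (z=4.0): ¬gusty=1−0.09=0.91 → w = 0.91
Weighted average = (0.42·43.3 + 0.00·84.0 + 0.00·12.0 + 0.91·4.0) / (0.42 + 0.00 + 0.00 + 0.91)
  = 21.8260 / 1.3300 = 16.41

16.41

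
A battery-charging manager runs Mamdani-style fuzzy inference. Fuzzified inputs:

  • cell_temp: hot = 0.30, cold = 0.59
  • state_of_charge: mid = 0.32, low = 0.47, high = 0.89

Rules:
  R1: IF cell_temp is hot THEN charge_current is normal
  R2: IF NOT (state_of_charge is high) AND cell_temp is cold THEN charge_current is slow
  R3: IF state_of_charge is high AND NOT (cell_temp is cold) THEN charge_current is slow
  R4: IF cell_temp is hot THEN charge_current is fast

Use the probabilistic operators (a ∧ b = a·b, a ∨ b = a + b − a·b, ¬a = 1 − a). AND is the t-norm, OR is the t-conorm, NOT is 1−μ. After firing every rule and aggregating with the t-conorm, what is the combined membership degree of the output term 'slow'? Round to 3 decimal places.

R1: hot=0.30 → w = 0.3000
R2: ¬high=1−0.89=0.11, cold=0.59; AND[a·b] → w = 0.0649
R3: high=0.89, ¬cold=1−0.59=0.41; AND[a·b] → w = 0.3649
R4: hot=0.30 → w = 0.3000
Rules with consequent 'slow': {R2, R3} → strengths 0.0649, 0.3649
Aggregate via t-conorm [a + b − a·b]: 0.4061

0.406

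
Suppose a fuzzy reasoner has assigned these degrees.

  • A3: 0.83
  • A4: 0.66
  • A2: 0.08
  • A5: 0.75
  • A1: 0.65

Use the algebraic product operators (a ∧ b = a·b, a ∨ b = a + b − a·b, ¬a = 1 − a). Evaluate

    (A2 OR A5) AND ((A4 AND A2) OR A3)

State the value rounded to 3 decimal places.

0.646

A2 OR A5 = a + b − a·b on (0.0800, 0.7500) = 0.7700
A4 AND A2 = a·b on (0.6600, 0.0800) = 0.0528
(A4 AND A2) OR A3 = a + b − a·b on (0.0528, 0.8300) = 0.8390
(A2 OR A5) AND ((A4 AND A2) OR A3) = a·b on (0.7700, 0.8390) = 0.6460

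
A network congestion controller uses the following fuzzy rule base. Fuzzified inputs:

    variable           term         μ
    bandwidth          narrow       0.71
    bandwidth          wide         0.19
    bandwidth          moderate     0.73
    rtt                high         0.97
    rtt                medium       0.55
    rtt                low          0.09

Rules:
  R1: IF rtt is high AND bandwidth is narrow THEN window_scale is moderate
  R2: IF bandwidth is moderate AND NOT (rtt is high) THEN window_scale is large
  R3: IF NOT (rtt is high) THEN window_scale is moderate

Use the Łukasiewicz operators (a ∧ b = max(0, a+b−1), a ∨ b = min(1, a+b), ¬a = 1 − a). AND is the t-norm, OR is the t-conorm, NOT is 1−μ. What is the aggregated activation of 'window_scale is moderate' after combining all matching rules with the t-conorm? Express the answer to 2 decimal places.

R1: high=0.97, narrow=0.71; AND[max(0, a+b−1)] → w = 0.68
R2: moderate=0.73, ¬high=1−0.97=0.03; AND[max(0, a+b−1)] → w = 0.00
R3: ¬high=1−0.97=0.03 → w = 0.03
Rules with consequent 'moderate': {R1, R3} → strengths 0.68, 0.03
Aggregate via t-conorm [min(1, a+b)]: 0.71

0.71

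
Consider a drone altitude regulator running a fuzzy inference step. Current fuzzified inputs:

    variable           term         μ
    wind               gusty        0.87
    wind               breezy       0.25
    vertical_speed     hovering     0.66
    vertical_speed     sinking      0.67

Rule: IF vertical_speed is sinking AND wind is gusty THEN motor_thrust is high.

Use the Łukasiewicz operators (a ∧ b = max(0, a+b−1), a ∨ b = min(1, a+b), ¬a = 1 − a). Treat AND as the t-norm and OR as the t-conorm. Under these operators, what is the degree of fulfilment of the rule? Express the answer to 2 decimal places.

firing strength: sinking=0.67, gusty=0.87; AND[max(0, a+b−1)] → w = 0.54

0.54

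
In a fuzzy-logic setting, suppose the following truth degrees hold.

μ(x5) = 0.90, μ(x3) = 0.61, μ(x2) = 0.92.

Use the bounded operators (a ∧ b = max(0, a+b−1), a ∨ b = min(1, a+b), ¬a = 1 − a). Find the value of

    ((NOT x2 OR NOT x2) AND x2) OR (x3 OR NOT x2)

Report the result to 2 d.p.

0.77

NOT x2 = 1 − 0.92 = 0.08
NOT x2 = 1 − 0.92 = 0.08
NOT x2 OR NOT x2 = min(1, a+b) on (0.08, 0.08) = 0.16
(NOT x2 OR NOT x2) AND x2 = max(0, a+b−1) on (0.16, 0.92) = 0.08
NOT x2 = 1 − 0.92 = 0.08
x3 OR NOT x2 = min(1, a+b) on (0.61, 0.08) = 0.69
((NOT x2 OR NOT x2) AND x2) OR (x3 OR NOT x2) = min(1, a+b) on (0.08, 0.69) = 0.77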